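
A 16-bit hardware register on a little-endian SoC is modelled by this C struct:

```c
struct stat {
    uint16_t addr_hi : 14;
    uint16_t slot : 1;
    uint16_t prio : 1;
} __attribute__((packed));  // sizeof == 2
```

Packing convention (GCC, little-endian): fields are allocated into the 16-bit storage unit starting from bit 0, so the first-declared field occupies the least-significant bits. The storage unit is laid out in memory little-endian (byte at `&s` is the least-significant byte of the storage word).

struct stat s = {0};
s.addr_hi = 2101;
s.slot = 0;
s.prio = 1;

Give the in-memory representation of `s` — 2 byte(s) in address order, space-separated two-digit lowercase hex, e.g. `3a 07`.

35 88

addr_hi:14 = 2101 → 0x835 << 0 → word 0x0835
slot:1 = 0 → 0x0 << 14 → word 0x0835
prio:1 = 1 → 0x1 << 15 → word 0x8835
word = 0x8835 → little-endian bytes:
  [0]=0x35  [1]=0x88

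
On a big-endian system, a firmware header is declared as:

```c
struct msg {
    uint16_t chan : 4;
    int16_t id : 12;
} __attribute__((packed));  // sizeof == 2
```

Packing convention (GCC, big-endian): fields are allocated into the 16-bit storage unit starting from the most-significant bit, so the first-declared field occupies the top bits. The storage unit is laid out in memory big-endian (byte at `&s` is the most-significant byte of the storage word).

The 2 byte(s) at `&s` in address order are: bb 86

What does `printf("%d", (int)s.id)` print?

[0]=0xbb [1]=0x86 (big-endian) → word 0xbb86
chan [12+:4] = (word>>12) & 0xf = 11
id [0+:12] = (word>>0) & 0xfff = 2950  ←
id signed 12b, MSB=1: 2950 - 4096 = -1146

-1146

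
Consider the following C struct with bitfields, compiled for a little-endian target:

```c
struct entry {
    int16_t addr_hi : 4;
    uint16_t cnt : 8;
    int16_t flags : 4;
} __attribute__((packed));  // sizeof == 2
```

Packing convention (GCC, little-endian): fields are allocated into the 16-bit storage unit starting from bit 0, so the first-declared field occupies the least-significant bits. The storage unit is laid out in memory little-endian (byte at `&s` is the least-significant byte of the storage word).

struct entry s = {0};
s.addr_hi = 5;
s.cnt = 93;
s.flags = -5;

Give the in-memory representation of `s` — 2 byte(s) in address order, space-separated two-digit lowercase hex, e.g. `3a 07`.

d5 b5

addr_hi (4b) val=5 bits=0x5 at bit 0: 0x0005
cnt (8b) val=93 bits=0x5d at bit 4: 0x05d5
flags (4b) val=-5 bits=0xb at bit 12: 0xb5d5
word = 0xb5d5 → little-endian bytes:
  [0]=0xd5  [1]=0xb5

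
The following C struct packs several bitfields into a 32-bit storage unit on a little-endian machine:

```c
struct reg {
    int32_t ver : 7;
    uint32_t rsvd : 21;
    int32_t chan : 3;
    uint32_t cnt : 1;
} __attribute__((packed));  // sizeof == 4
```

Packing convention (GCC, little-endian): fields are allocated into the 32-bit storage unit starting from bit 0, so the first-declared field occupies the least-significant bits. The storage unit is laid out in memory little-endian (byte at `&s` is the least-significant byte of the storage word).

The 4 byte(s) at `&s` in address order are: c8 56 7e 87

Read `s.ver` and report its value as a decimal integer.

[0]=0xc8 [1]=0x56 [2]=0x7e [3]=0x87 (little-endian) → word 0x877e56c8
ver [0+:7] = (word>>0) & 0x7f = 72  ←
rsvd [7+:21] = (word>>7) & 0x1fffff = 982189
chan [28+:3] = (word>>28) & 0x7 = 0
cnt [31+:1] = (word>>31) & 0x1 = 1
ver signed 7b, MSB=1: 72 - 128 = -56

-56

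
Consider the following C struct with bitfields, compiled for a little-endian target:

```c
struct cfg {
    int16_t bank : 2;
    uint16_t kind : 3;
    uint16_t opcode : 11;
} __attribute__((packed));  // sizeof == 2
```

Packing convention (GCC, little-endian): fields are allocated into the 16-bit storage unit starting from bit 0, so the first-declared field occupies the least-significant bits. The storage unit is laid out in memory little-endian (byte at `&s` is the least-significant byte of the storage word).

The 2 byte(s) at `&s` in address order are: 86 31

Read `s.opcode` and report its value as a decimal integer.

396

[0]=0x86 [1]=0x31 (little-endian) → word 0x3186
bank:2 @ bit 0 → (0x3186>>0)&0x3 = 0x2
kind:3 @ bit 2 → (0x3186>>2)&0x7 = 0x1
opcode:11 @ bit 5 → (0x3186>>5)&0x7ff = 0x18c  ←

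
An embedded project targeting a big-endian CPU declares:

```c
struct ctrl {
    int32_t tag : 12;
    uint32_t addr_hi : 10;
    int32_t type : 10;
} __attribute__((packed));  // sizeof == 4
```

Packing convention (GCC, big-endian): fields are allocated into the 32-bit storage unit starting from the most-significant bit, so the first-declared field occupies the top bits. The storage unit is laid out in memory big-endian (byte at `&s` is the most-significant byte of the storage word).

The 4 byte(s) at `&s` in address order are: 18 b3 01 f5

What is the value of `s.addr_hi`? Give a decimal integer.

192

[0]=0x18 [1]=0xb3 [2]=0x01 [3]=0xf5 (big-endian) → word 0x18b301f5
tag [20+:12] = (word>>20) & 0xfff = 395
addr_hi [10+:10] = (word>>10) & 0x3ff = 192  ←
type [0+:10] = (word>>0) & 0x3ff = 501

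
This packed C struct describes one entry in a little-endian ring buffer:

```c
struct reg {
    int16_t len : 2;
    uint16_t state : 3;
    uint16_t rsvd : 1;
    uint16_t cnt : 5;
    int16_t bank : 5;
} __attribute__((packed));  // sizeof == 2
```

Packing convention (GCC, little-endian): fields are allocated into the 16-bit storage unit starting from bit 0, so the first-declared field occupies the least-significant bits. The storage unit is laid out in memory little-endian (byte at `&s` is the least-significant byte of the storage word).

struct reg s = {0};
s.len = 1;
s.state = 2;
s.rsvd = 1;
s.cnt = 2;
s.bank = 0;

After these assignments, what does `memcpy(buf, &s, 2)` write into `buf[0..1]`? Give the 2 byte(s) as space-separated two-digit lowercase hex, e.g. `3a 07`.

a9 00

[0+:2] len=1 & 0x3 = 0x1; word=0x0001
[2+:3] state=2 & 0x7 = 0x2; word=0x0009
[5+:1] rsvd=1 & 0x1 = 0x1; word=0x0029
[6+:5] cnt=2 & 0x1f = 0x2; word=0x00a9
[11+:5] bank=0 & 0x1f = 0x0; word=0x00a9
word = 0x00a9 → little-endian bytes:
  [0]=0xa9  [1]=0x00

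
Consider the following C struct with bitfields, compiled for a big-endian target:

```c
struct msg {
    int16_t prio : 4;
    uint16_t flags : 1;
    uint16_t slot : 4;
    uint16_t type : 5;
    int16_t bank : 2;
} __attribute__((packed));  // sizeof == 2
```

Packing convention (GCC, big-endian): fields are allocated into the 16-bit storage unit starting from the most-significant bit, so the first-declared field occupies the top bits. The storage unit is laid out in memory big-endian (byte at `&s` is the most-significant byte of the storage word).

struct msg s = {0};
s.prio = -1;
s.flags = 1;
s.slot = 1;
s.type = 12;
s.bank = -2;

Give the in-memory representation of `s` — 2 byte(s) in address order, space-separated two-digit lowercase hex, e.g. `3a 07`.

prio:4 = -1 → 0xf << 12 → word 0xf000
flags:1 = 1 → 0x1 << 11 → word 0xf800
slot:4 = 1 → 0x1 << 7 → word 0xf880
type:5 = 12 → 0xc << 2 → word 0xf8b0
bank:2 = -2 → 0x2 << 0 → word 0xf8b2
word = 0xf8b2 → big-endian bytes:
  [0]=0xf8  [1]=0xb2

f8 b2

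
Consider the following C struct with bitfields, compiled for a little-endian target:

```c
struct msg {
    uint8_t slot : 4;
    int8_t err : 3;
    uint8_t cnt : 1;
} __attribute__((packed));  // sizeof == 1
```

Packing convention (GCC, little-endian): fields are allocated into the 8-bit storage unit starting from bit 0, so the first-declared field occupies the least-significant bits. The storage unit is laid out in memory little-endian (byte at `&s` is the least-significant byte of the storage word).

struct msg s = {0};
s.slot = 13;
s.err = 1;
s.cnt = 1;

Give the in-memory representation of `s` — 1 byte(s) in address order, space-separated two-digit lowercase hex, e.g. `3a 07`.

9d

slot:4 = 13 → 0xd << 0 → word 0x0d
err:3 = 1 → 0x1 << 4 → word 0x1d
cnt:1 = 1 → 0x1 << 7 → word 0x9d
word = 0x9d → little-endian bytes:
  [0]=0x9d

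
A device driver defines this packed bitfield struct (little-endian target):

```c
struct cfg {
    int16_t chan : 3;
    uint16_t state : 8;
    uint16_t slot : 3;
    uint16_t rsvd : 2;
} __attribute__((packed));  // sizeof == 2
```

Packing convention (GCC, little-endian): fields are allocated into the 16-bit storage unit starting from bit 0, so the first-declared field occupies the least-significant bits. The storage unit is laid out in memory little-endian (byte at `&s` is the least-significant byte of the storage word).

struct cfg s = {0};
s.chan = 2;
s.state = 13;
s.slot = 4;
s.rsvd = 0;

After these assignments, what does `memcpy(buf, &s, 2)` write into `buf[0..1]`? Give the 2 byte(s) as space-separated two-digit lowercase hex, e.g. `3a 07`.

chan (3b) val=2 bits=0x2 at bit 0: 0x0002
state (8b) val=13 bits=0xd at bit 3: 0x006a
slot (3b) val=4 bits=0x4 at bit 11: 0x206a
rsvd (2b) val=0 bits=0x0 at bit 14: 0x206a
word = 0x206a → little-endian bytes:
  [0]=0x6a  [1]=0x20

6a 20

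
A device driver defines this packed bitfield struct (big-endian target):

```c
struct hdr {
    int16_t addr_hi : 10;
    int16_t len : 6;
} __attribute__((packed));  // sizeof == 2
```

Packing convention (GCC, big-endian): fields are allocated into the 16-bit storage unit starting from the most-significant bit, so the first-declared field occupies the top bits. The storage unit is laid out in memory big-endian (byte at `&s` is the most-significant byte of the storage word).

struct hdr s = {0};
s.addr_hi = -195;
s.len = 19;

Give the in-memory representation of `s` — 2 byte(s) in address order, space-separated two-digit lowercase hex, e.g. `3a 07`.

addr_hi:10 = -195 → 0x33d << 6 → word 0xcf40
len:6 = 19 → 0x13 << 0 → word 0xcf53
word = 0xcf53 → big-endian bytes:
  [0]=0xcf  [1]=0x53

cf 53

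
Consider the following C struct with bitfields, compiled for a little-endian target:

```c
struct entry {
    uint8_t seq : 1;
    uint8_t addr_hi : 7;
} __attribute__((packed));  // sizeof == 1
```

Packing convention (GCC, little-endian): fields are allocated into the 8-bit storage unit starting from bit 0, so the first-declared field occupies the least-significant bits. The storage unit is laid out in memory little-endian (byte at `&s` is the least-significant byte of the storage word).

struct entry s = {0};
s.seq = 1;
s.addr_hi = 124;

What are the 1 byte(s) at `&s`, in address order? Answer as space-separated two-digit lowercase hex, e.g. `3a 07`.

[0+:1] seq=1 & 0x1 = 0x1; word=0x01
[1+:7] addr_hi=124 & 0x7f = 0x7c; word=0xf9
word = 0xf9 → little-endian bytes:
  [0]=0xf9

f9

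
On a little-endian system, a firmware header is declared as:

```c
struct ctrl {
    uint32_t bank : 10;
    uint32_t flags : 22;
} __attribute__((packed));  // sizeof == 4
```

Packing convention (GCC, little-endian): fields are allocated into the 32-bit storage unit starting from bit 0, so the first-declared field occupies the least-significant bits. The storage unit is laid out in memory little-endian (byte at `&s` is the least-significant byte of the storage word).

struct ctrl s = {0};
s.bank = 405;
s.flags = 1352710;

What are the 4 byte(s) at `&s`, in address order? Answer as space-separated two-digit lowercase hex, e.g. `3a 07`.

95 19 90 52

bank (10b) val=405 bits=0x195 at bit 0: 0x00000195
flags (22b) val=1352710 bits=0x14a406 at bit 10: 0x52901995
word = 0x52901995 → little-endian bytes:
  [0]=0x95  [1]=0x19  [2]=0x90  [3]=0x52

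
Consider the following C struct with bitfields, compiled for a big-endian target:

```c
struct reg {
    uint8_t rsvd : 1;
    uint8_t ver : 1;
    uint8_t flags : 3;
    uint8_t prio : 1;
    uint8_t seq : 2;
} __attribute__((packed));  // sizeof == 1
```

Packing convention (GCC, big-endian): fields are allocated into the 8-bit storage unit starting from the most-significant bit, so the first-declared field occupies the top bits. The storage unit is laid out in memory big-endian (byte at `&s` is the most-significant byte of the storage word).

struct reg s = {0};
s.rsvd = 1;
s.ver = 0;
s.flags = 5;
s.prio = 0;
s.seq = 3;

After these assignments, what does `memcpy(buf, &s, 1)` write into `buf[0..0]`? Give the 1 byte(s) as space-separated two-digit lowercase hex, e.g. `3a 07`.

ab

rsvd:1 = 1 → 0x1 << 7 → word 0x80
ver:1 = 0 → 0x0 << 6 → word 0x80
flags:3 = 5 → 0x5 << 3 → word 0xa8
prio:1 = 0 → 0x0 << 2 → word 0xa8
seq:2 = 3 → 0x3 << 0 → word 0xab
word = 0xab → big-endian bytes:
  [0]=0xab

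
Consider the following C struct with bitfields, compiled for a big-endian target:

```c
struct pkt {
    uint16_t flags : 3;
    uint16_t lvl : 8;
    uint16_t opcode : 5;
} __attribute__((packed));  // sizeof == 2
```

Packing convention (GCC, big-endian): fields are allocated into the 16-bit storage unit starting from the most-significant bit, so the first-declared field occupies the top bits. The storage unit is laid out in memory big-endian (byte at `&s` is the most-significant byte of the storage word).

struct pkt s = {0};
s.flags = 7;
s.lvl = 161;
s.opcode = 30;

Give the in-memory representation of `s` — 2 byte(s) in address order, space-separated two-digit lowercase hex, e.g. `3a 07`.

flags:3 = 7 → 0x7 << 13 → word 0xe000
lvl:8 = 161 → 0xa1 << 5 → word 0xf420
opcode:5 = 30 → 0x1e << 0 → word 0xf43e
word = 0xf43e → big-endian bytes:
  [0]=0xf4  [1]=0x3e

f4 3e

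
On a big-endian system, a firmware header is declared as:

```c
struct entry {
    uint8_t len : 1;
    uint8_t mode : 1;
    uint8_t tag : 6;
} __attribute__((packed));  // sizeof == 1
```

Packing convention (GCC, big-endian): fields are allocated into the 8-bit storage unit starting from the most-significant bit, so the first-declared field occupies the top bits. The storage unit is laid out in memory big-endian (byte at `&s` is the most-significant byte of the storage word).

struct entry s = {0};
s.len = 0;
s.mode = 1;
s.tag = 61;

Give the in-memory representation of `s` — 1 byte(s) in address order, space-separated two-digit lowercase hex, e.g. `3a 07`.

[7+:1] len=0 & 0x1 = 0x0; word=0x00
[6+:1] mode=1 & 0x1 = 0x1; word=0x40
[0+:6] tag=61 & 0x3f = 0x3d; word=0x7d
word = 0x7d → big-endian bytes:
  [0]=0x7d

7d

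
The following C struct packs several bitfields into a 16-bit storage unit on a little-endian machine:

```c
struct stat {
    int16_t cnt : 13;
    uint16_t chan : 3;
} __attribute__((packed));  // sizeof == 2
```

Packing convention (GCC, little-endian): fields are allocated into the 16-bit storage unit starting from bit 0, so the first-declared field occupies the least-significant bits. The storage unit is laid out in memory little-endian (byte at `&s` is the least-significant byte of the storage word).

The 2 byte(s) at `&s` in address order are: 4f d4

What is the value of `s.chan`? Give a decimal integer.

[0]=0x4f [1]=0xd4 (little-endian) → word 0xd44f
cnt:13 @ bit 0 → (0xd44f>>0)&0x1fff = 0x144f
chan:3 @ bit 13 → (0xd44f>>13)&0x7 = 0x6  ←

6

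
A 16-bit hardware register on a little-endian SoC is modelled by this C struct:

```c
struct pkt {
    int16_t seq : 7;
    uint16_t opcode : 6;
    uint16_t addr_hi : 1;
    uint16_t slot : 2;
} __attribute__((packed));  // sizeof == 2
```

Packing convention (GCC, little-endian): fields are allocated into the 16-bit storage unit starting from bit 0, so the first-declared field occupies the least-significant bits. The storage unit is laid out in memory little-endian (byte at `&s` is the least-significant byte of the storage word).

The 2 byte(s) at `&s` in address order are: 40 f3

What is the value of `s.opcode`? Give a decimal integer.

38

[0]=0x40 [1]=0xf3 (little-endian) → word 0xf340
seq [0+:7] = (word>>0) & 0x7f = 64
opcode [7+:6] = (word>>7) & 0x3f = 38  ←
addr_hi [13+:1] = (word>>13) & 0x1 = 1
slot [14+:2] = (word>>14) & 0x3 = 3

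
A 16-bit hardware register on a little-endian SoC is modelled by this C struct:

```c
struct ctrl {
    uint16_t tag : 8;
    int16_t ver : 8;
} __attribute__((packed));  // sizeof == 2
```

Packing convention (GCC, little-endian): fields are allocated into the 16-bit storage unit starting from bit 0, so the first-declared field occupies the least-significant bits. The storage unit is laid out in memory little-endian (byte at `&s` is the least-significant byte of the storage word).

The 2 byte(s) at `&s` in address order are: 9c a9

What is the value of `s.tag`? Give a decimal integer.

156

[0]=0x9c [1]=0xa9 (little-endian) → word 0xa99c
tag [0+:8] = (word>>0) & 0xff = 156  ←
ver [8+:8] = (word>>8) & 0xff = 169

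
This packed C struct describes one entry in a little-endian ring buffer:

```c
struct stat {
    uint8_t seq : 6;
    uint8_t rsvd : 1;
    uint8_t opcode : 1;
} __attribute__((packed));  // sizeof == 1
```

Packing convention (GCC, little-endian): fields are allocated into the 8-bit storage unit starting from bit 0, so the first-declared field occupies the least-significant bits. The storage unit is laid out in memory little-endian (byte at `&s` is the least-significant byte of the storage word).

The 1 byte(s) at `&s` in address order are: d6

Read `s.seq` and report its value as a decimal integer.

22

[0]=0xd6 (little-endian) → word 0xd6
seq:6 @ bit 0 → (0xd6>>0)&0x3f = 0x16  ←
rsvd:1 @ bit 6 → (0xd6>>6)&0x1 = 0x1
opcode:1 @ bit 7 → (0xd6>>7)&0x1 = 0x1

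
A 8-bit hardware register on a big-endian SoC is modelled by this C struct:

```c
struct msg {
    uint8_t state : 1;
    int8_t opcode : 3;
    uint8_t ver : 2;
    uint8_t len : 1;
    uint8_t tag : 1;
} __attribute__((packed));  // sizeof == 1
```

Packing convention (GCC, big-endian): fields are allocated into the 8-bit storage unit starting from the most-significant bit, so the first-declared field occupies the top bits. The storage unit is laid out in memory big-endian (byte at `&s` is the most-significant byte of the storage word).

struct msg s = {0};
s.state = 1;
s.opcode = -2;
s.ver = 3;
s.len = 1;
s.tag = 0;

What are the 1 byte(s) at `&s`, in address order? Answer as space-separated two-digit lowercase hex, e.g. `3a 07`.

ee

state:1 = 1 → 0x1 << 7 → word 0x80
opcode:3 = -2 → 0x6 << 4 → word 0xe0
ver:2 = 3 → 0x3 << 2 → word 0xec
len:1 = 1 → 0x1 << 1 → word 0xee
tag:1 = 0 → 0x0 << 0 → word 0xee
word = 0xee → big-endian bytes:
  [0]=0xee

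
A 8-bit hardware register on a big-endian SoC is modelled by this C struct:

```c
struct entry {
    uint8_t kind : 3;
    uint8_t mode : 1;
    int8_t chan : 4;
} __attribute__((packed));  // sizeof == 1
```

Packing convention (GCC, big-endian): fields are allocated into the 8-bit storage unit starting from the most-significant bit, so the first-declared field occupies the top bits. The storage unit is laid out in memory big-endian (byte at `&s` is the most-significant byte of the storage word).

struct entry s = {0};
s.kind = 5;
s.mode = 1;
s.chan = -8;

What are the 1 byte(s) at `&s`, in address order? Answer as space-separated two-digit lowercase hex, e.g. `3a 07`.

kind:3 = 5 → 0x5 << 5 → word 0xa0
mode:1 = 1 → 0x1 << 4 → word 0xb0
chan:4 = -8 → 0x8 << 0 → word 0xb8
word = 0xb8 → big-endian bytes:
  [0]=0xb8

b8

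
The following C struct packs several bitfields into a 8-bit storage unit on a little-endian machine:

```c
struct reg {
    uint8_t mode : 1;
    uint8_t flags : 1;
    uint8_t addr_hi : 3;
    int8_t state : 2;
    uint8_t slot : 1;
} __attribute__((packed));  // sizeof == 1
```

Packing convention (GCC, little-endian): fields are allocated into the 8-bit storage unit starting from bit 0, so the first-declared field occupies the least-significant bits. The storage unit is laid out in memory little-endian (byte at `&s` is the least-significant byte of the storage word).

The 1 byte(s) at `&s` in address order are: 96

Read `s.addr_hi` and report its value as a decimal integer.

5

[0]=0x96 (little-endian) → word 0x96
mode:1 @ bit 0 → (0x96>>0)&0x1 = 0x0
flags:1 @ bit 1 → (0x96>>1)&0x1 = 0x1
addr_hi:3 @ bit 2 → (0x96>>2)&0x7 = 0x5  ←
state:2 @ bit 5 → (0x96>>5)&0x3 = 0x0
slot:1 @ bit 7 → (0x96>>7)&0x1 = 0x1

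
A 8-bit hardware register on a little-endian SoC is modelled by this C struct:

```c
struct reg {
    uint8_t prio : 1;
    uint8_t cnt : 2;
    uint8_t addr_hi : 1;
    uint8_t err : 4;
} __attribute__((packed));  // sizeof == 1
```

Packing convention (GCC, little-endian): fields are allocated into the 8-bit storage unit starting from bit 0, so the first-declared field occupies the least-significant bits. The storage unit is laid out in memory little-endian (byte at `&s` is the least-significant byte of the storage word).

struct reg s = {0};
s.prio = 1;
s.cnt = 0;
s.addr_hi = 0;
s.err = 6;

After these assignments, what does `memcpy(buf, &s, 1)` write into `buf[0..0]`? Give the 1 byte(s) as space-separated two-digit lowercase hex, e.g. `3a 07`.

61

prio:1 = 1 → 0x1 << 0 → word 0x01
cnt:2 = 0 → 0x0 << 1 → word 0x01
addr_hi:1 = 0 → 0x0 << 3 → word 0x01
err:4 = 6 → 0x6 << 4 → word 0x61
word = 0x61 → little-endian bytes:
  [0]=0x61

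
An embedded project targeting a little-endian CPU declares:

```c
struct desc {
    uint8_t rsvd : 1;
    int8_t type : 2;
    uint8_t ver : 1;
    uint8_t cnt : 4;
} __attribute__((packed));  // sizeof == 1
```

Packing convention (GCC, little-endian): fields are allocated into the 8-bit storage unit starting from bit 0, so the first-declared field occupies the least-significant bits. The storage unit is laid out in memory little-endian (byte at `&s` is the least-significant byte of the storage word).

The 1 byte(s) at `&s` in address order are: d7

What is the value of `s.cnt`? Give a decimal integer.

13

[0]=0xd7 (little-endian) → word 0xd7
rsvd:1 @ bit 0 → (0xd7>>0)&0x1 = 0x1
type:2 @ bit 1 → (0xd7>>1)&0x3 = 0x3
ver:1 @ bit 3 → (0xd7>>3)&0x1 = 0x0
cnt:4 @ bit 4 → (0xd7>>4)&0xf = 0xd  ←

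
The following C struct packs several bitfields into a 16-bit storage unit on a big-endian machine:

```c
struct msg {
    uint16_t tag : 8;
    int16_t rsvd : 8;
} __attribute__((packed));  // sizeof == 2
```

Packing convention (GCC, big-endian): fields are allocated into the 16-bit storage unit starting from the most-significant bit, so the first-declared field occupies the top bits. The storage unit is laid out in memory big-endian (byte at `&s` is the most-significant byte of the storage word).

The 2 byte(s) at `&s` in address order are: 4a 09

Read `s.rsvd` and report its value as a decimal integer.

9

[0]=0x4a [1]=0x09 (big-endian) → word 0x4a09
tag [8+:8] = (word>>8) & 0xff = 74
rsvd [0+:8] = (word>>0) & 0xff = 9  ←
rsvd signed 8b, MSB=0: value = 9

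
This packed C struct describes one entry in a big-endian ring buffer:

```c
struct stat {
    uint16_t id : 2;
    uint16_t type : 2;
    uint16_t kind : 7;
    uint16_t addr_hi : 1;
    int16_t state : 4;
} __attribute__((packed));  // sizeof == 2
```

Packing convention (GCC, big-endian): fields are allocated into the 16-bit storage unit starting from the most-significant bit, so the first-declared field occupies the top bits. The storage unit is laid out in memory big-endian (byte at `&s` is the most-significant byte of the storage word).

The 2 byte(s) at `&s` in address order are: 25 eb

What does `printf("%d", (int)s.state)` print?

[0]=0x25 [1]=0xeb (big-endian) → word 0x25eb
id [14+:2] = (word>>14) & 0x3 = 0
type [12+:2] = (word>>12) & 0x3 = 2
kind [5+:7] = (word>>5) & 0x7f = 47
addr_hi [4+:1] = (word>>4) & 0x1 = 0
state [0+:4] = (word>>0) & 0xf = 11  ←
state signed 4b, MSB=1: 11 - 16 = -5

-5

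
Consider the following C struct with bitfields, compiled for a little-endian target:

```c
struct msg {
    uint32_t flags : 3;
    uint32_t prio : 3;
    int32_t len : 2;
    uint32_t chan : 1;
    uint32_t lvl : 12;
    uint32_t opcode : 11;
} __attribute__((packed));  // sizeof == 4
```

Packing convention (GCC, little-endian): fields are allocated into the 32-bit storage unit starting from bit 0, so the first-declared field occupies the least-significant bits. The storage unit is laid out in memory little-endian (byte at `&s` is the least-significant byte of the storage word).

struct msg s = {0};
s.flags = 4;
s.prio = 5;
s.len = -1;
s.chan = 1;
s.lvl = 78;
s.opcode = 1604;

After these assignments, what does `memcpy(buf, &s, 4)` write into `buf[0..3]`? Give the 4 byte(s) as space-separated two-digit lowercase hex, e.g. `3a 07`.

ec 9d 80 c8

flags (3b) val=4 bits=0x4 at bit 0: 0x00000004
prio (3b) val=5 bits=0x5 at bit 3: 0x0000002c
len (2b) val=-1 bits=0x3 at bit 6: 0x000000ec
chan (1b) val=1 bits=0x1 at bit 8: 0x000001ec
lvl (12b) val=78 bits=0x4e at bit 9: 0x00009dec
opcode (11b) val=1604 bits=0x644 at bit 21: 0xc8809dec
word = 0xc8809dec → little-endian bytes:
  [0]=0xec  [1]=0x9d  [2]=0x80  [3]=0xc8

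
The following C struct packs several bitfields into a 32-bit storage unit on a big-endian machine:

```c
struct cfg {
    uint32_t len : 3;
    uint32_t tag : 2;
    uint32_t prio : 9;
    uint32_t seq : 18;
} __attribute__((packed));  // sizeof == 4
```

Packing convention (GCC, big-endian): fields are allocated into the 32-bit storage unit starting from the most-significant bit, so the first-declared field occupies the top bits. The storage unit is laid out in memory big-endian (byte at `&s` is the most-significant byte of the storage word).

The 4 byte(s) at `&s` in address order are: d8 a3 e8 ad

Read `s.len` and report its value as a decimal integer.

6

[0]=0xd8 [1]=0xa3 [2]=0xe8 [3]=0xad (big-endian) → word 0xd8a3e8ad
len [29+:3] = (word>>29) & 0x7 = 6  ←
tag [27+:2] = (word>>27) & 0x3 = 3
prio [18+:9] = (word>>18) & 0x1ff = 40
seq [0+:18] = (word>>0) & 0x3ffff = 256173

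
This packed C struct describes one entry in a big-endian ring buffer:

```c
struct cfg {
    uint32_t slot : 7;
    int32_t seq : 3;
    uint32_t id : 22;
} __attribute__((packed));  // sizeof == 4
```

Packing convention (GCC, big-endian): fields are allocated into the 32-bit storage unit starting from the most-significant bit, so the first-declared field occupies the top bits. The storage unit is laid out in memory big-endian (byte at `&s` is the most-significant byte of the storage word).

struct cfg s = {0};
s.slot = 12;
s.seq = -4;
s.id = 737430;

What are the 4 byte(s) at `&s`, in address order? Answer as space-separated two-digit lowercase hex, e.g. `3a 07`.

19 0b 40 96

slot (7b) val=12 bits=0xc at bit 25: 0x18000000
seq (3b) val=-4 bits=0x4 at bit 22: 0x19000000
id (22b) val=737430 bits=0xb4096 at bit 0: 0x190b4096
word = 0x190b4096 → big-endian bytes:
  [0]=0x19  [1]=0x0b  [2]=0x40  [3]=0x96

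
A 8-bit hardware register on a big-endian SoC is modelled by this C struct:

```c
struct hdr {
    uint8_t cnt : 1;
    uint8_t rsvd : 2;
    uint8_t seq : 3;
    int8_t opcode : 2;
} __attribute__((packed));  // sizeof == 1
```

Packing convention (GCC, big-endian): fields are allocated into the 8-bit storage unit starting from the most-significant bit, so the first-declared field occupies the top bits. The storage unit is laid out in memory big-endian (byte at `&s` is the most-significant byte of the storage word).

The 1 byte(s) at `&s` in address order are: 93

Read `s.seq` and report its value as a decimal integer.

4

[0]=0x93 (big-endian) → word 0x93
cnt:1 @ bit 7 → (0x93>>7)&0x1 = 0x1
rsvd:2 @ bit 5 → (0x93>>5)&0x3 = 0x0
seq:3 @ bit 2 → (0x93>>2)&0x7 = 0x4  ←
opcode:2 @ bit 0 → (0x93>>0)&0x3 = 0x3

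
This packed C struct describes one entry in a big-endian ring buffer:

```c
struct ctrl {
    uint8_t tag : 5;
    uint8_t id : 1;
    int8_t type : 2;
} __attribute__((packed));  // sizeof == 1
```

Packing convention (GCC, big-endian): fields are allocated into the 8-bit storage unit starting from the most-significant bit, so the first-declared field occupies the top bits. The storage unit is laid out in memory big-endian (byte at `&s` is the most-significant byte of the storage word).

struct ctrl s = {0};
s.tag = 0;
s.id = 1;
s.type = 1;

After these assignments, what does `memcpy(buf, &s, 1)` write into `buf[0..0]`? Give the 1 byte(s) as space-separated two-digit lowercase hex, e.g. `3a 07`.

05

[3+:5] tag=0 & 0x1f = 0x0; word=0x00
[2+:1] id=1 & 0x1 = 0x1; word=0x04
[0+:2] type=1 & 0x3 = 0x1; word=0x05
word = 0x05 → big-endian bytes:
  [0]=0x05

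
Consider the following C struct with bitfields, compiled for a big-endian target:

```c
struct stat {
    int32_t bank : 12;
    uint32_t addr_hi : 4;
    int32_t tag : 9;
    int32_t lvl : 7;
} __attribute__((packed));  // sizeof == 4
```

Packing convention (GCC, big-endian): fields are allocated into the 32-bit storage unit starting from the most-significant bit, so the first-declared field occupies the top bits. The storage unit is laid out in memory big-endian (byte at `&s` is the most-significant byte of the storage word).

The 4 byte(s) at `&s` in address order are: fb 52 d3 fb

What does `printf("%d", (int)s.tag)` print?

-89

[0]=0xfb [1]=0x52 [2]=0xd3 [3]=0xfb (big-endian) → word 0xfb52d3fb
bank:12 @ bit 20 → (0xfb52d3fb>>20)&0xfff = 0xfb5
addr_hi:4 @ bit 16 → (0xfb52d3fb>>16)&0xf = 0x2
tag:9 @ bit 7 → (0xfb52d3fb>>7)&0x1ff = 0x1a7  ←
lvl:7 @ bit 0 → (0xfb52d3fb>>0)&0x7f = 0x7b
tag signed 9b, MSB=1: 423 - 512 = -89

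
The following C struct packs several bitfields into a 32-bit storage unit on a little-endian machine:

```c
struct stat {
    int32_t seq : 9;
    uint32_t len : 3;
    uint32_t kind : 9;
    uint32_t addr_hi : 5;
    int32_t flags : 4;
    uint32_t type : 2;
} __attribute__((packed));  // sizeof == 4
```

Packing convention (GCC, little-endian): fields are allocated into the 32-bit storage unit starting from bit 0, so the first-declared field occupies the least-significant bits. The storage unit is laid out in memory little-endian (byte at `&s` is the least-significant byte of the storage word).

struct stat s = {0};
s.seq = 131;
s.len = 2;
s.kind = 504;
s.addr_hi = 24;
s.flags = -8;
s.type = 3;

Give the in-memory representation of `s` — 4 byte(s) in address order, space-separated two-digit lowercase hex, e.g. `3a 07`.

seq:9 = 131 → 0x83 << 0 → word 0x00000083
len:3 = 2 → 0x2 << 9 → word 0x00000483
kind:9 = 504 → 0x1f8 << 12 → word 0x001f8483
addr_hi:5 = 24 → 0x18 << 21 → word 0x031f8483
flags:4 = -8 → 0x8 << 26 → word 0x231f8483
type:2 = 3 → 0x3 << 30 → word 0xe31f8483
word = 0xe31f8483 → little-endian bytes:
  [0]=0x83  [1]=0x84  [2]=0x1f  [3]=0xe3

83 84 1f e3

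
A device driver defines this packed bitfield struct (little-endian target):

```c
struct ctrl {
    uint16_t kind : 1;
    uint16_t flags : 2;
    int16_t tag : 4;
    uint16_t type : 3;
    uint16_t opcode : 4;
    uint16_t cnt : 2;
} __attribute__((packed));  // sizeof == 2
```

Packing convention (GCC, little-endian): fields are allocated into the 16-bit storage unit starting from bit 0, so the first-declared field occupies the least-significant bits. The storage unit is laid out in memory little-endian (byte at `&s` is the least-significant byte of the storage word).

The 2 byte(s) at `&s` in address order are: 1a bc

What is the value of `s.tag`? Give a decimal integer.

[0]=0x1a [1]=0xbc (little-endian) → word 0xbc1a
kind [0+:1] = (word>>0) & 0x1 = 0
flags [1+:2] = (word>>1) & 0x3 = 1
tag [3+:4] = (word>>3) & 0xf = 3  ←
type [7+:3] = (word>>7) & 0x7 = 0
opcode [10+:4] = (word>>10) & 0xf = 15
cnt [14+:2] = (word>>14) & 0x3 = 2
tag signed 4b, MSB=0: value = 3

3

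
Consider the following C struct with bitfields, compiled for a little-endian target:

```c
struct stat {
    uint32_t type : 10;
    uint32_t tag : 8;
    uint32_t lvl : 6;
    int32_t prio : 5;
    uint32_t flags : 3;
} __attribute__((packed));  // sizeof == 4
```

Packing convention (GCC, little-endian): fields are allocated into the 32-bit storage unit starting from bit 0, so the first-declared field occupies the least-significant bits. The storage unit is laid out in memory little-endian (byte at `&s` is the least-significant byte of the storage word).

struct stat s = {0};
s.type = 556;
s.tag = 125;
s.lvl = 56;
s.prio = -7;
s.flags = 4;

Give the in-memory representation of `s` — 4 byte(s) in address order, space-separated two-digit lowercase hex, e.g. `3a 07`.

2c f6 e1 99

type (10b) val=556 bits=0x22c at bit 0: 0x0000022c
tag (8b) val=125 bits=0x7d at bit 10: 0x0001f62c
lvl (6b) val=56 bits=0x38 at bit 18: 0x00e1f62c
prio (5b) val=-7 bits=0x19 at bit 24: 0x19e1f62c
flags (3b) val=4 bits=0x4 at bit 29: 0x99e1f62c
word = 0x99e1f62c → little-endian bytes:
  [0]=0x2c  [1]=0xf6  [2]=0xe1  [3]=0x99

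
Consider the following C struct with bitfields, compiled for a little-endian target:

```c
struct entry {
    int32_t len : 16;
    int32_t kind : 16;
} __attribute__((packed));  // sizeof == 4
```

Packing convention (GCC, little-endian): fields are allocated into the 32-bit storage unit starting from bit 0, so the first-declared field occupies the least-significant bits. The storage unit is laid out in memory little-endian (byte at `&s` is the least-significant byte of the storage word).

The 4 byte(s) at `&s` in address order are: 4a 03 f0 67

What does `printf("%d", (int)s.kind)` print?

[0]=0x4a [1]=0x03 [2]=0xf0 [3]=0x67 (little-endian) → word 0x67f0034a
len:16 @ bit 0 → (0x67f0034a>>0)&0xffff = 0x34a
kind:16 @ bit 16 → (0x67f0034a>>16)&0xffff = 0x67f0  ←
kind signed 16b, MSB=0: value = 26608

26608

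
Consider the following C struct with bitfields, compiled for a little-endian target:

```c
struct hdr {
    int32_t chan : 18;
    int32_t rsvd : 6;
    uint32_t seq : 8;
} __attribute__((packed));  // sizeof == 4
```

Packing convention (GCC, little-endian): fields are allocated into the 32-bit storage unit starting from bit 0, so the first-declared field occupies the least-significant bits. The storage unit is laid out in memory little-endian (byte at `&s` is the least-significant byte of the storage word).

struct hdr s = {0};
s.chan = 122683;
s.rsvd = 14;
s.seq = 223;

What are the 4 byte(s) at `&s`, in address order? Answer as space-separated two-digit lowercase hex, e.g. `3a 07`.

[0+:18] chan=122683 & 0x3ffff = 0x1df3b; word=0x0001df3b
[18+:6] rsvd=14 & 0x3f = 0xe; word=0x0039df3b
[24+:8] seq=223 & 0xff = 0xdf; word=0xdf39df3b
word = 0xdf39df3b → little-endian bytes:
  [0]=0x3b  [1]=0xdf  [2]=0x39  [3]=0xdf

3b df 39 df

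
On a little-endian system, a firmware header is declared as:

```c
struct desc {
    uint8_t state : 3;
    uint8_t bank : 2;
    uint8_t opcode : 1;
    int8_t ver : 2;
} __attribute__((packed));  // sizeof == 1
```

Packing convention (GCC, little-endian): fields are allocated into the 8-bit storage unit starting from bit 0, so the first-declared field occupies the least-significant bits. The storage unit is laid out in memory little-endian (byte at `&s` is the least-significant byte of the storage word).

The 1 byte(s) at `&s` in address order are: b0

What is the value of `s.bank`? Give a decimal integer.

[0]=0xb0 (little-endian) → word 0xb0
state:3 @ bit 0 → (0xb0>>0)&0x7 = 0x0
bank:2 @ bit 3 → (0xb0>>3)&0x3 = 0x2  ←
opcode:1 @ bit 5 → (0xb0>>5)&0x1 = 0x1
ver:2 @ bit 6 → (0xb0>>6)&0x3 = 0x2

2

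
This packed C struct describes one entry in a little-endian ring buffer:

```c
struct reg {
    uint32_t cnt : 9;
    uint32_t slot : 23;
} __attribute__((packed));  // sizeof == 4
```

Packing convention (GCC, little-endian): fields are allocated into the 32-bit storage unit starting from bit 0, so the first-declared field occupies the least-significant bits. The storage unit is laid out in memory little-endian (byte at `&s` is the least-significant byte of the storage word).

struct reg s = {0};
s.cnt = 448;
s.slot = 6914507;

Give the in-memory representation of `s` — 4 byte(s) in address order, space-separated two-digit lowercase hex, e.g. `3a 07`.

c0 97 03 d3

cnt (9b) val=448 bits=0x1c0 at bit 0: 0x000001c0
slot (23b) val=6914507 bits=0x6981cb at bit 9: 0xd30397c0
word = 0xd30397c0 → little-endian bytes:
  [0]=0xc0  [1]=0x97  [2]=0x03  [3]=0xd3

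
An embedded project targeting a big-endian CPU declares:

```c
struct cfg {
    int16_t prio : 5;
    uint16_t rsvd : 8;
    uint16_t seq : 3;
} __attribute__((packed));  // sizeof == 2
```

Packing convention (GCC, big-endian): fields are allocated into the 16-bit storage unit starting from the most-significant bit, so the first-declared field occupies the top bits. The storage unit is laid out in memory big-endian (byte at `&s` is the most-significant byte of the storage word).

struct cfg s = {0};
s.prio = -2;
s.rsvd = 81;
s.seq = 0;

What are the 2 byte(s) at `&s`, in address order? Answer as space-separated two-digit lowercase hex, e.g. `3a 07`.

f2 88

prio:5 = -2 → 0x1e << 11 → word 0xf000
rsvd:8 = 81 → 0x51 << 3 → word 0xf288
seq:3 = 0 → 0x0 << 0 → word 0xf288
word = 0xf288 → big-endian bytes:
  [0]=0xf2  [1]=0x88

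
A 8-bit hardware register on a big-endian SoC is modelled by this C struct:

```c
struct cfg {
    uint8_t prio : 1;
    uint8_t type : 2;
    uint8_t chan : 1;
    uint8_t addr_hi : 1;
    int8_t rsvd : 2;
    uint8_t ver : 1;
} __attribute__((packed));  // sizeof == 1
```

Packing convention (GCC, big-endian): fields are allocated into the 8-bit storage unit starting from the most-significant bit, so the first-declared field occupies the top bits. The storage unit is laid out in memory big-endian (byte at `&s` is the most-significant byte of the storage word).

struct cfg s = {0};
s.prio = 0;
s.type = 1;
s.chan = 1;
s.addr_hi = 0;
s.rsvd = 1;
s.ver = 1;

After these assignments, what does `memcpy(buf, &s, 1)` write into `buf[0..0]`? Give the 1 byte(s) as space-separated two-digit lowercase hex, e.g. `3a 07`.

prio (1b) val=0 bits=0x0 at bit 7: 0x00
type (2b) val=1 bits=0x1 at bit 5: 0x20
chan (1b) val=1 bits=0x1 at bit 4: 0x30
addr_hi (1b) val=0 bits=0x0 at bit 3: 0x30
rsvd (2b) val=1 bits=0x1 at bit 1: 0x32
ver (1b) val=1 bits=0x1 at bit 0: 0x33
word = 0x33 → big-endian bytes:
  [0]=0x33

33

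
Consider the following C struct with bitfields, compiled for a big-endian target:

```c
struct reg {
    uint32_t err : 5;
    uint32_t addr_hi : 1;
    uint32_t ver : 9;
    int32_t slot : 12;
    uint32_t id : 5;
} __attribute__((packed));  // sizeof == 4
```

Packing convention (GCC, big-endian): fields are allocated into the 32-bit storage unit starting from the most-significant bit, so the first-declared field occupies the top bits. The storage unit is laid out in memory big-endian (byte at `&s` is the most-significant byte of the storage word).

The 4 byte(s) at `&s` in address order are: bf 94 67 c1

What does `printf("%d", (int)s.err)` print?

23

[0]=0xbf [1]=0x94 [2]=0x67 [3]=0xc1 (big-endian) → word 0xbf9467c1
err [27+:5] = (word>>27) & 0x1f = 23  ←
addr_hi [26+:1] = (word>>26) & 0x1 = 1
ver [17+:9] = (word>>17) & 0x1ff = 458
slot [5+:12] = (word>>5) & 0xfff = 830
id [0+:5] = (word>>0) & 0x1f = 1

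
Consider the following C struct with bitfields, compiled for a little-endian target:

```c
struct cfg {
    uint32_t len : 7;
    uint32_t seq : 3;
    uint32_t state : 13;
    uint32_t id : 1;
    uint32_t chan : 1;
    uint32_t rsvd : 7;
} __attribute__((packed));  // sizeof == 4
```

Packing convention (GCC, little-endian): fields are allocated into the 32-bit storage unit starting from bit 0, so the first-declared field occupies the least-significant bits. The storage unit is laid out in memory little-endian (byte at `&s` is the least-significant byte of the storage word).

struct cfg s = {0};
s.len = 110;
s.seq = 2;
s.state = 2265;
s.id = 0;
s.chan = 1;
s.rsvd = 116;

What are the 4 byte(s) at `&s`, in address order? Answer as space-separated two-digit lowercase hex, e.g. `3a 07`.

len:7 = 110 → 0x6e << 0 → word 0x0000006e
seq:3 = 2 → 0x2 << 7 → word 0x0000016e
state:13 = 2265 → 0x8d9 << 10 → word 0x0023656e
id:1 = 0 → 0x0 << 23 → word 0x0023656e
chan:1 = 1 → 0x1 << 24 → word 0x0123656e
rsvd:7 = 116 → 0x74 << 25 → word 0xe923656e
word = 0xe923656e → little-endian bytes:
  [0]=0x6e  [1]=0x65  [2]=0x23  [3]=0xe9

6e 65 23 e9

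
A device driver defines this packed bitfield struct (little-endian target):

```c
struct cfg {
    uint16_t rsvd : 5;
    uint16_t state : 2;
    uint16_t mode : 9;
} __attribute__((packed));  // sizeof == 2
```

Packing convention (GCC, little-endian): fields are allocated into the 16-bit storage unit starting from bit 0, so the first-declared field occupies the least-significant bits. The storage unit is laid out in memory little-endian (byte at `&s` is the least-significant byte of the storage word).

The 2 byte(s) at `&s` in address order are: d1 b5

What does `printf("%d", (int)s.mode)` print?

363

[0]=0xd1 [1]=0xb5 (little-endian) → word 0xb5d1
rsvd:5 @ bit 0 → (0xb5d1>>0)&0x1f = 0x11
state:2 @ bit 5 → (0xb5d1>>5)&0x3 = 0x2
mode:9 @ bit 7 → (0xb5d1>>7)&0x1ff = 0x16b  ←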